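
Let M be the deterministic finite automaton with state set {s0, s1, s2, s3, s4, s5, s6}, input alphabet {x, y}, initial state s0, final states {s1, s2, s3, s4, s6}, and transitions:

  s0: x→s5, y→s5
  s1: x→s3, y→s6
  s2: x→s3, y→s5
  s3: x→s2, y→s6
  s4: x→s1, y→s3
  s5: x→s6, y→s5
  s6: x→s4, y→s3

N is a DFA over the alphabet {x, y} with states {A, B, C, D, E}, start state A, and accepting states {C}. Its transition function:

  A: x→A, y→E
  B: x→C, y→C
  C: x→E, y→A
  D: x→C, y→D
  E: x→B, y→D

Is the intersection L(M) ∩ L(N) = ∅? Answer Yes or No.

The string yxx is accepted by both M and N.
Hence L(M) ∩ L(N) ≠ ∅.

No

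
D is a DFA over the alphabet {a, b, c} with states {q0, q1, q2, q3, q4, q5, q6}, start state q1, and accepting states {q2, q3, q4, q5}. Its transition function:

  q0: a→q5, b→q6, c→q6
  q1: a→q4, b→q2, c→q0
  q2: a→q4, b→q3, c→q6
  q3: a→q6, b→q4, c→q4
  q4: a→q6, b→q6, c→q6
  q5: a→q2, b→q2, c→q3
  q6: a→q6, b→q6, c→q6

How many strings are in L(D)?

20

The useful subgraph on states {q0, q1, q2, q3, q4, q5} is acyclic, so L(D) is finite; the longest accepting path visits 6 useful states, giving maximum string length 5.
Counting accepting paths from q1 by length: 2 of length 1, 3 of length 2, 5 of length 3, 6 of length 4, 4 of length 5. Total 20.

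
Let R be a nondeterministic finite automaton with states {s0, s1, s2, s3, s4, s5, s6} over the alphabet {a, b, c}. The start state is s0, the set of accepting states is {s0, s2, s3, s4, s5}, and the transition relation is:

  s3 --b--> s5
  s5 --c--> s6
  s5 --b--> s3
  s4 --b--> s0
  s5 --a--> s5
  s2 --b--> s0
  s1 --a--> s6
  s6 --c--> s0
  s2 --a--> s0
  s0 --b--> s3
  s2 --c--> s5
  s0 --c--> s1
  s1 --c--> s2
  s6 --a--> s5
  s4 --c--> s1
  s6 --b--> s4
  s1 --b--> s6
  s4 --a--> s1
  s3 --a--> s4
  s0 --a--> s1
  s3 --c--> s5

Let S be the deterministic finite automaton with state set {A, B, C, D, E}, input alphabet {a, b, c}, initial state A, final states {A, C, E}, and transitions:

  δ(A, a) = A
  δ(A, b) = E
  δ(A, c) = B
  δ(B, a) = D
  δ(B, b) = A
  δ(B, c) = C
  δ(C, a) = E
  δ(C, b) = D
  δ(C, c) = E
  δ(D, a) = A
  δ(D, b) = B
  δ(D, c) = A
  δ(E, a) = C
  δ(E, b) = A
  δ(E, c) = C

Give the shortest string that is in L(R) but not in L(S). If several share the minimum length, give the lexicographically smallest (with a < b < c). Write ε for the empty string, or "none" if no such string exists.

ac

The string ac is accepted by R but not by S.
No shorter string lies in the difference, and ac is the lexicographically first length-2 string in L(R) \ L(S).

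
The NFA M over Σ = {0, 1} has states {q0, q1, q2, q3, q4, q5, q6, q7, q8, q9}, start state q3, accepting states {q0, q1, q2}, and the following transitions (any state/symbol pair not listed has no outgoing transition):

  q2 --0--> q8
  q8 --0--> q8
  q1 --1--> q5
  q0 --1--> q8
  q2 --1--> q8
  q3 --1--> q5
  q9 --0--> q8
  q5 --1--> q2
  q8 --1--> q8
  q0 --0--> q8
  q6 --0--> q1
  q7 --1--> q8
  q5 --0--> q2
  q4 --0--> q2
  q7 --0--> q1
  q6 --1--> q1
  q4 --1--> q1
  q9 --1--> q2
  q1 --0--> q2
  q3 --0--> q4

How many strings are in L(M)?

The useful subgraph on states {q1, q2, q3, q4, q5} is acyclic, so L(M) is finite; the longest accepting path visits 5 useful states, giving maximum string length 4.
Counting accepting paths from q3 by length: 4 of length 2, 1 of length 3, 2 of length 4. Total 7.

7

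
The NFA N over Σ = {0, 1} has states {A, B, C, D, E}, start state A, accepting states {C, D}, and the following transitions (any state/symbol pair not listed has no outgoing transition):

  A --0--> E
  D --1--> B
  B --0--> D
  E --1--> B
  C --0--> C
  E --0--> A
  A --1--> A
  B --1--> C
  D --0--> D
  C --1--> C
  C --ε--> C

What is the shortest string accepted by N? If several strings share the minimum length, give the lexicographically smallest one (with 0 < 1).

010

A breadth-first search from A reaches an accepting state first via the path A → E → B → D on input 010.
No string of length < 3 is accepted (BFS exhausts all shorter strings without reaching an accepting state), and 010 is the lexicographically least accepting string of length 3.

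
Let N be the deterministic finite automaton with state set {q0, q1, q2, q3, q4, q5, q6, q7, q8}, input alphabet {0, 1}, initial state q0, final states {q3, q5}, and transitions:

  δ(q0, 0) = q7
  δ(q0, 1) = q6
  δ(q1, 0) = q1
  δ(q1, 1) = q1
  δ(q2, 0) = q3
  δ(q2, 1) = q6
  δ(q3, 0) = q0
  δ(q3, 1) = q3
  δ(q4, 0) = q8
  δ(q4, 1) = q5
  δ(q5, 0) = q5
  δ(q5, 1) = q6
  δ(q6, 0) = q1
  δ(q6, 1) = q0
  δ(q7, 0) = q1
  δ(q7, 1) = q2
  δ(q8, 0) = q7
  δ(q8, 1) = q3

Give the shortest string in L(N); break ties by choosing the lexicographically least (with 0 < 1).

010

A breadth-first search from q0 reaches an accepting state first via the path q0 → q7 → q2 → q3 on input 010.
No string of length < 3 is accepted (BFS exhausts all shorter strings without reaching an accepting state), and 010 is the lexicographically least accepting string of length 3.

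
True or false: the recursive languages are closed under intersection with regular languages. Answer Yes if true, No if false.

A regular language is decidable (simulate its DFA), so run that check and the decider for L and accept iff both accept; everything halts.
So the recursive languages are closed under intersection with a regular language.

Yes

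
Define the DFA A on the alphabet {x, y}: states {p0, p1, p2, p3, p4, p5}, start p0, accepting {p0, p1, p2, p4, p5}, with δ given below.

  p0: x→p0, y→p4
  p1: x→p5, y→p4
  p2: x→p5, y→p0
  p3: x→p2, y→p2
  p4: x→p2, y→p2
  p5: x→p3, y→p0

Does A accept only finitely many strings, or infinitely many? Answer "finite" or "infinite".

State p0 is reachable from the start and can reach an accepting state, and it lies on the cycle p0 → p0.
Traversing that cycle any number of times yields accepted strings of unbounded length, so the language is infinite.

infinite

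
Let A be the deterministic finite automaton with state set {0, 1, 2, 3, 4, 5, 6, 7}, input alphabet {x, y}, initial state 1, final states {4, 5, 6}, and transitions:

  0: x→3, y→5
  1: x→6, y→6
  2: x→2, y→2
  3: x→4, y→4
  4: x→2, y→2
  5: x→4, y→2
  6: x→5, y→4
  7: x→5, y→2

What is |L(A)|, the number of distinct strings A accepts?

The useful subgraph on states {1, 4, 5, 6} is acyclic, so L(A) is finite; the longest accepting path visits 4 useful states, giving maximum string length 3.
Counting accepting paths from 1 by length: 2 of length 1, 4 of length 2, 2 of length 3. Total 8.

8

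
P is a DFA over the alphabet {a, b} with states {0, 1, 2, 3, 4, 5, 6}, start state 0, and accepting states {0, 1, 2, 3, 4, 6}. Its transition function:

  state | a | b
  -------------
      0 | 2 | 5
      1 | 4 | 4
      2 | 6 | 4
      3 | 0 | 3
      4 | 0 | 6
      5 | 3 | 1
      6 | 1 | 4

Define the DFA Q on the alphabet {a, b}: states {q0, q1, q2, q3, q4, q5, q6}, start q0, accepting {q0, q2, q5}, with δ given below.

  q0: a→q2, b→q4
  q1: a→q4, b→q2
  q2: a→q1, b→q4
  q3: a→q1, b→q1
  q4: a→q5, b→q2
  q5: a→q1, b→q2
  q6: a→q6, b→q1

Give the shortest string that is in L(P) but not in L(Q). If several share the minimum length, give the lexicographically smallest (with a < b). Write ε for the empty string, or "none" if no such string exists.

aa

The string aa is accepted by P but not by Q.
No shorter string lies in the difference, and aa is the lexicographically first length-2 string in L(P) \ L(Q).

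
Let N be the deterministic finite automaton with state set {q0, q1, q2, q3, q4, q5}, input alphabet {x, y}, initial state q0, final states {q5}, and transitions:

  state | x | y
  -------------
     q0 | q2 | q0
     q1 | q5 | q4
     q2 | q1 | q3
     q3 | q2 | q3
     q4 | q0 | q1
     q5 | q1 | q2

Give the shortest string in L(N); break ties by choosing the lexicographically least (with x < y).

A breadth-first search from q0 reaches an accepting state first via the path q0 → q2 → q1 → q5 on input xxx.
No string of length < 3 is accepted (BFS exhausts all shorter strings without reaching an accepting state), and xxx is the lexicographically least accepting string of length 3.

xxx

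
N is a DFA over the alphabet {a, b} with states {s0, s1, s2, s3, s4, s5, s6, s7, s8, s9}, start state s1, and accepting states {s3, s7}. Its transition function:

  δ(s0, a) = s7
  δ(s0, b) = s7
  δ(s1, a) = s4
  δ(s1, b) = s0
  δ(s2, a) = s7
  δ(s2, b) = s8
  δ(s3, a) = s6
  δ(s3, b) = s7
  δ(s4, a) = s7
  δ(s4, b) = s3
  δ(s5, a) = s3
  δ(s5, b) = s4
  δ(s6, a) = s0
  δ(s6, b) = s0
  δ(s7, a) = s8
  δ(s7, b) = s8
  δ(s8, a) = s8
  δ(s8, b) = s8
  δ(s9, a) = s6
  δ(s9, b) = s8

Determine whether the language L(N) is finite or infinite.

The useful states (reachable from s1 and able to reach an accepting state) are {s0, s1, s3, s4, s6, s7}.
Restricted to these states the transition graph has no cycle, so every accepting path has bounded length and L is finite.

finite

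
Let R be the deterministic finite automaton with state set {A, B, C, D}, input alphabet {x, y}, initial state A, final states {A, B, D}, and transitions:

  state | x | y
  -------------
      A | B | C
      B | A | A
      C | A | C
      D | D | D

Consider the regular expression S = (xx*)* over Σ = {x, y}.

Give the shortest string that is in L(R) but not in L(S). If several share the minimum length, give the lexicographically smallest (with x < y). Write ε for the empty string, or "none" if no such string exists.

The string xy is accepted by R but not by S.
No shorter string lies in the difference, and xy is the lexicographically first length-2 string in L(R) \ L(S).

xy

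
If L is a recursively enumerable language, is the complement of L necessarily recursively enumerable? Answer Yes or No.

No

If both L and its complement were r.e., running the two recognisers in parallel would decide L, so L would be recursive; but there are r.e. languages that are not recursive (e.g. the halting problem), and their complements are therefore not r.e.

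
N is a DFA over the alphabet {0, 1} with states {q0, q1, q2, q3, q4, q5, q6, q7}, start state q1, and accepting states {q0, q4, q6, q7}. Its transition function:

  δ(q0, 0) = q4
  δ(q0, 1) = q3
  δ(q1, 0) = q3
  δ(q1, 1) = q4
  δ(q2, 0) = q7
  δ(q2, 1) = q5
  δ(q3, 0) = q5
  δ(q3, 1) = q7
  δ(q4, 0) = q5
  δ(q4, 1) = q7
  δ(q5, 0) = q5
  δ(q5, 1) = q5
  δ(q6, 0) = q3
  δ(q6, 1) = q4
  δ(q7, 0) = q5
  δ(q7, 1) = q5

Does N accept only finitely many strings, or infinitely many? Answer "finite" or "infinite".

finite

The useful states (reachable from q1 and able to reach an accepting state) are {q1, q3, q4, q7}.
Restricted to these states the transition graph has no cycle, so every accepting path has bounded length and L is finite.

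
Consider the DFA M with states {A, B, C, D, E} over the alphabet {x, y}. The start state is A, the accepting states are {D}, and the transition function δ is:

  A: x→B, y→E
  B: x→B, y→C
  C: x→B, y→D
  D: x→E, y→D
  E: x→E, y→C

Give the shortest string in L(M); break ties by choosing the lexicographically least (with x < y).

A breadth-first search from A reaches an accepting state first via the path A → B → C → D on input xyy.
No string of length < 3 is accepted (BFS exhausts all shorter strings without reaching an accepting state), and xyy is the lexicographically least accepting string of length 3.

xyy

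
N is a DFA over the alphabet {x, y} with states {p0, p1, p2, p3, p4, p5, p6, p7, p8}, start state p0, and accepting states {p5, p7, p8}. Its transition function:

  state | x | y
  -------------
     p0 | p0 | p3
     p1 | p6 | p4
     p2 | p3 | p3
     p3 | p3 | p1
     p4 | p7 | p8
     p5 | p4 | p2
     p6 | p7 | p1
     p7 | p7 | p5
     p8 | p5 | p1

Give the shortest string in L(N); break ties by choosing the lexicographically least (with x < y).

yyxx

A breadth-first search from p0 reaches an accepting state first via the path p0 → p3 → p1 → p6 → p7 on input yyxx.
No string of length < 4 is accepted (BFS exhausts all shorter strings without reaching an accepting state), and yyxx is the lexicographically least accepting string of length 4.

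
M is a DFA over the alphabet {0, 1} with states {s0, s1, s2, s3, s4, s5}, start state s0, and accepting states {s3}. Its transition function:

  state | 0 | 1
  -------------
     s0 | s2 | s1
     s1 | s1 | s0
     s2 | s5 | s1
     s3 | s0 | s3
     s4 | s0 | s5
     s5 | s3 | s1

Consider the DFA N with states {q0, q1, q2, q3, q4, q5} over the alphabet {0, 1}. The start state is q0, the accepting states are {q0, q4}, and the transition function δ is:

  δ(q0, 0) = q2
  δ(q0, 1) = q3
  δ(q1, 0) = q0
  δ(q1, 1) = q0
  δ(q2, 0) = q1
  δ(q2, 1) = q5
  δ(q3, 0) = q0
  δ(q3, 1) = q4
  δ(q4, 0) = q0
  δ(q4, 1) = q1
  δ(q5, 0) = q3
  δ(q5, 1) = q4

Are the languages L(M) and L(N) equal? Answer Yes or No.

The string 0001 is accepted by M but rejected by N.
So L(M) ≠ L(N).

No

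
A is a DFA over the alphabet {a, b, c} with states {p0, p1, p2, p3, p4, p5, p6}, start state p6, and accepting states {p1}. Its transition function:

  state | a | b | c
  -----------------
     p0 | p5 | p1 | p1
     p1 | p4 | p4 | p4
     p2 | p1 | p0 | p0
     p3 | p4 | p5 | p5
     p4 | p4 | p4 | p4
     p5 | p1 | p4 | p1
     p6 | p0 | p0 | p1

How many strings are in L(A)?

The useful subgraph on states {p0, p1, p5, p6} is acyclic, so L(A) is finite; the longest accepting path visits 4 useful states, giving maximum string length 3.
Counting accepting paths from p6 by length: 1 of length 1, 4 of length 2, 4 of length 3. Total 9.

9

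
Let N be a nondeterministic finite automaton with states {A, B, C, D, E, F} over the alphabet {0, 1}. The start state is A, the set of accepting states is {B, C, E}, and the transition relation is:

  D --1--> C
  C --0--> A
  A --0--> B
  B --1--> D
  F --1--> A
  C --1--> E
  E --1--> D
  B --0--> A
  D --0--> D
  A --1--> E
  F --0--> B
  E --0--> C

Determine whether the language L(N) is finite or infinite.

infinite

State A is reachable from the start and can reach an accepting state, and it lies on the cycle A → B → A.
Traversing that cycle any number of times yields accepted strings of unbounded length, so the language is infinite.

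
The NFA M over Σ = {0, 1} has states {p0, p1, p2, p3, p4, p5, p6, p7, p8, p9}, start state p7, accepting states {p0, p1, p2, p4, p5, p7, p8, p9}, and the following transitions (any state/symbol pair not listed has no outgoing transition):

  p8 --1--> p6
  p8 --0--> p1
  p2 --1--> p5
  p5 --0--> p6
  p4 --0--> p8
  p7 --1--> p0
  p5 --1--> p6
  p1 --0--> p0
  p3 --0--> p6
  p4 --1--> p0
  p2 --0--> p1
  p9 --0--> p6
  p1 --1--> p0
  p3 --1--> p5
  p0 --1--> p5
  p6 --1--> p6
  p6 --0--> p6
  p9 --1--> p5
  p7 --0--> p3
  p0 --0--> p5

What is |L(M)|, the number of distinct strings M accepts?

5

The useful subgraph on states {p0, p3, p5, p7} is acyclic, so L(M) is finite; the longest accepting path visits 3 useful states, giving maximum string length 2.
Counting accepting paths from p7 by length: 1 of length 0, 1 of length 1, 3 of length 2. Total 5.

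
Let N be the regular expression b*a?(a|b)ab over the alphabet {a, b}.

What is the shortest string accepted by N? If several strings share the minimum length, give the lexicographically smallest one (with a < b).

By inspection of the expression, no string of length less than 3 matches, and aab is the lexicographically first match of length 3.

aab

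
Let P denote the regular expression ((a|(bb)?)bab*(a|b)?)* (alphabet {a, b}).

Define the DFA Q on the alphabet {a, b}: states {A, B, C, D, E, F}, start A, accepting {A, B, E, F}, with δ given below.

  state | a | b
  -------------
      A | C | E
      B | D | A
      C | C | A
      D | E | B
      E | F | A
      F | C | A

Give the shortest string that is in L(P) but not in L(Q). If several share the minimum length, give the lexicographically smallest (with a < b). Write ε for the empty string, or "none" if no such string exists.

The string aba is accepted by P but not by Q.
No shorter string lies in the difference, and aba is the lexicographically first length-3 string in L(P) \ L(Q).

aba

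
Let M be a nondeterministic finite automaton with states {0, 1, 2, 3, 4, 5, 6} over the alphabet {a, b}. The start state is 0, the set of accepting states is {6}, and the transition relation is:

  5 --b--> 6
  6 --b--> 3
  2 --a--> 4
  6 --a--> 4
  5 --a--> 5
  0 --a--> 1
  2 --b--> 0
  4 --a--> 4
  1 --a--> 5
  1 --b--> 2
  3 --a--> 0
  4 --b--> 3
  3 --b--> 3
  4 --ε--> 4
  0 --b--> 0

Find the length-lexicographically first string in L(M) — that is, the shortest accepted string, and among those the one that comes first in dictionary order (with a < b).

A breadth-first search from 0 reaches an accepting state first via the path 0 → 1 → 5 → 6 on input aab.
No string of length < 3 is accepted (BFS exhausts all shorter strings without reaching an accepting state), and aab is the lexicographically least accepting string of length 3.

aab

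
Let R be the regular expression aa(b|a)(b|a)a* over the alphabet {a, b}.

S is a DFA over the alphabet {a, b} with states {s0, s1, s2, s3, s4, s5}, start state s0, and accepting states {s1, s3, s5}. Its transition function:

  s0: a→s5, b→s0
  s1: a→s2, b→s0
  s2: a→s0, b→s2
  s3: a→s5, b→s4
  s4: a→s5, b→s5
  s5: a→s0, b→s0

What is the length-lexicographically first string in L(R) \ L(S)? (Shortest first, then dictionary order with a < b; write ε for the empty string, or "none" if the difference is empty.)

aaaa

The string aaaa is accepted by R but not by S.
No shorter string lies in the difference, and aaaa is the lexicographically first length-4 string in L(R) \ L(S).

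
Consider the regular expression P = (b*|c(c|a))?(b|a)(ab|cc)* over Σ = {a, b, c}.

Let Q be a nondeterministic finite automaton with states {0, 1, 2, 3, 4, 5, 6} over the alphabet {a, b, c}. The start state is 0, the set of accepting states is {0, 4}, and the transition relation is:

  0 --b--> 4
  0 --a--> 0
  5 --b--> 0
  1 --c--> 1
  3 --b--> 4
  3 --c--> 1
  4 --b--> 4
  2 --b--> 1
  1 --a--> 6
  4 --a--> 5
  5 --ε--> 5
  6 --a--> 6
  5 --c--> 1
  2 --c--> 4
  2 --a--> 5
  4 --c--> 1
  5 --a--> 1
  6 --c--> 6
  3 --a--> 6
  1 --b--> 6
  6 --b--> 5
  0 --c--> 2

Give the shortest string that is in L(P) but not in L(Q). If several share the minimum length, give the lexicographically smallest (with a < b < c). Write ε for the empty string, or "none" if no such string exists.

The string ba is accepted by P but not by Q.
No shorter string lies in the difference, and ba is the lexicographically first length-2 string in L(P) \ L(Q).

ba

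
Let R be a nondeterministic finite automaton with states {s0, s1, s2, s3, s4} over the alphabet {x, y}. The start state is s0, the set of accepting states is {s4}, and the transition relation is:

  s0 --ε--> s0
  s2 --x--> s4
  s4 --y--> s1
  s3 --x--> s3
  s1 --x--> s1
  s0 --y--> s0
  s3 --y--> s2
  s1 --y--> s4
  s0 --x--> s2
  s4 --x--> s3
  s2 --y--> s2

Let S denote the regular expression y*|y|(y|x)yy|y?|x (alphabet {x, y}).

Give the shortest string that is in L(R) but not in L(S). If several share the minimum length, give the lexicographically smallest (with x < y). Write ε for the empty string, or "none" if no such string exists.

xx

The string xx is accepted by R but not by S.
No shorter string lies in the difference, and xx is the lexicographically first length-2 string in L(R) \ L(S).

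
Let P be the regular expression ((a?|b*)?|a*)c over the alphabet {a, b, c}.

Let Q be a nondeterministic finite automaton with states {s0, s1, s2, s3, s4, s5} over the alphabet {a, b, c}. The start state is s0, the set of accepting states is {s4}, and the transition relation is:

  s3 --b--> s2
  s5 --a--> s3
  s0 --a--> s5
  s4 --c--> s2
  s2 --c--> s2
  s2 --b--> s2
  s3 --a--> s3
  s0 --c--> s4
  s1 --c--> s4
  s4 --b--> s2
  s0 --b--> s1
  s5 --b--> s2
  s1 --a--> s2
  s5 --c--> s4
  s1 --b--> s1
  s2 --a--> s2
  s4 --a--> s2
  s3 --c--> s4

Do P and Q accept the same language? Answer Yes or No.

Yes

Converting the expression P to a DFA (subset construction, then merging equivalent states) gives the minimal DFA with states {p0, p1, p2, p3, p4}, start state p0, accepting states {p3} and transitions p0: a→p1, b→p2, c→p3; p1: a→p1, b→p4, c→p3; p2: a→p4, b→p2, c→p3; p3: a→p4, b→p4, c→p4; p4: a→p4, b→p4, c→p4.
Exploring the product automaton P × Q from the start pair (p0, s0), following both machines on each input symbol, reaches 6 state pairs: (p0, s0), (p1, s5), (p2, s1), (p3, s4), (p1, s3), (p4, s2).
P accepts in {p3} and Q accepts in {s4}. In every reachable pair the two components are either both accepting — (p3, s4) — or both non-accepting, so no string is accepted by exactly one of the machines: L(P) \ L(Q) and L(Q) \ L(P) are both empty.
Hence every string is accepted by P iff it is accepted by Q, and the two languages coincide.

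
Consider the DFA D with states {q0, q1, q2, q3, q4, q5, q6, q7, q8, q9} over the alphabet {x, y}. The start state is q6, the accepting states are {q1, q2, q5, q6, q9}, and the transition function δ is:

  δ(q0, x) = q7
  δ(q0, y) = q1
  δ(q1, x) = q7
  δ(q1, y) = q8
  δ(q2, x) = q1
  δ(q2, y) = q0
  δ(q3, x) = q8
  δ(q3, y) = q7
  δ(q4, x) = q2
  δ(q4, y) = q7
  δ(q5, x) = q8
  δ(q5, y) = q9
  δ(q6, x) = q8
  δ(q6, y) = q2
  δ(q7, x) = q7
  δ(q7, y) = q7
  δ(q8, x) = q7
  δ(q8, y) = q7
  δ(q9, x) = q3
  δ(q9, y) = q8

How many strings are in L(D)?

The useful subgraph on states {q0, q1, q2, q6} is acyclic, so L(D) is finite; the longest accepting path visits 4 useful states, giving maximum string length 3.
Counting accepting paths from q6 by length: 1 of length 0, 1 of length 1, 1 of length 2, 1 of length 3. Total 4.

4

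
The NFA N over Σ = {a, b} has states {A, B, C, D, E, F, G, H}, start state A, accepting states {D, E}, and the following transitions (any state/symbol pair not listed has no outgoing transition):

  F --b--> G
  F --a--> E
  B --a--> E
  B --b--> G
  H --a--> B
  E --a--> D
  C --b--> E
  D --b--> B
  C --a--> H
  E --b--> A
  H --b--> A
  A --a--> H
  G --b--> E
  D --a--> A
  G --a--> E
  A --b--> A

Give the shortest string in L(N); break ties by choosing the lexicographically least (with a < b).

A breadth-first search from A reaches an accepting state first via the path A → H → B → E on input aaa.
No string of length < 3 is accepted (BFS exhausts all shorter strings without reaching an accepting state), and aaa is the lexicographically least accepting string of length 3.

aaa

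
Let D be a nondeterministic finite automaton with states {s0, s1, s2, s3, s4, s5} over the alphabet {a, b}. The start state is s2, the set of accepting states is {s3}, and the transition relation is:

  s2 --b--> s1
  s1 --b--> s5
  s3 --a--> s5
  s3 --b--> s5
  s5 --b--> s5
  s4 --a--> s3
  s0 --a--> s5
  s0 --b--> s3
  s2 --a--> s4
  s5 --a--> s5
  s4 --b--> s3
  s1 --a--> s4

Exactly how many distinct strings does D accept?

4

The useful subgraph on states {s1, s2, s3, s4} is acyclic, so L(D) is finite; the longest accepting path visits 4 useful states, giving maximum string length 3.
Counting accepting paths from s2 by length: 2 of length 2, 2 of length 3. Total 4.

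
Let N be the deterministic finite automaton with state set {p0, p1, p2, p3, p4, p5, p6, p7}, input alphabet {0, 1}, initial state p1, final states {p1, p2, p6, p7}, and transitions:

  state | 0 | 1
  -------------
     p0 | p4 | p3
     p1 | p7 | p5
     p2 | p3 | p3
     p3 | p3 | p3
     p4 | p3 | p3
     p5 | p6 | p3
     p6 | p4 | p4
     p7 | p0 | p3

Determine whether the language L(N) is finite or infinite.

The useful states (reachable from p1 and able to reach an accepting state) are {p1, p5, p6, p7}.
Restricted to these states the transition graph has no cycle, so every accepting path has bounded length and L is finite.

finite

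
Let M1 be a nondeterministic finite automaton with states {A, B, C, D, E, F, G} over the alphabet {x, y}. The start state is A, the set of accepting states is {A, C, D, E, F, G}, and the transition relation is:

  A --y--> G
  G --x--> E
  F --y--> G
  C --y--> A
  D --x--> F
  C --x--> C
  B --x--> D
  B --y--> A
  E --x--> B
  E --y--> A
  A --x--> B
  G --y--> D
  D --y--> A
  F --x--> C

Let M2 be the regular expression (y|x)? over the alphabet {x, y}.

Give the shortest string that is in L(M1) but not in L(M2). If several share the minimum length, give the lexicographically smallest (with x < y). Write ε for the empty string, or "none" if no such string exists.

The string xx is accepted by M1 but not by M2.
No shorter string lies in the difference, and xx is the lexicographically first length-2 string in L(M1) \ L(M2).

xx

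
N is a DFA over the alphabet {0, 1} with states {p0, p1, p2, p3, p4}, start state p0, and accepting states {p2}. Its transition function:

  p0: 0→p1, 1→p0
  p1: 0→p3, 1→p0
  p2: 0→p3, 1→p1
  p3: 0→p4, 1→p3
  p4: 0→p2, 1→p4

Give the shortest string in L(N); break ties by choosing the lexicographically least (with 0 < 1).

A breadth-first search from p0 reaches an accepting state first via the path p0 → p1 → p3 → p4 → p2 on input 0000.
No string of length < 4 is accepted (BFS exhausts all shorter strings without reaching an accepting state), and 0000 is the lexicographically least accepting string of length 4.

0000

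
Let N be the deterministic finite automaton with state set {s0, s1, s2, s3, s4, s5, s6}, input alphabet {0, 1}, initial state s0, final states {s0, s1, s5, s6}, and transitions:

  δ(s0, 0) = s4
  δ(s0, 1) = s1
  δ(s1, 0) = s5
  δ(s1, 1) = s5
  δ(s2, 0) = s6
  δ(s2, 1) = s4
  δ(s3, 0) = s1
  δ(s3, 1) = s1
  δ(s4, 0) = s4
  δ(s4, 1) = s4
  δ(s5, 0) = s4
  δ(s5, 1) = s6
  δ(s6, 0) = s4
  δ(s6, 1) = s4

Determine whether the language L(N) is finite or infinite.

The useful states (reachable from s0 and able to reach an accepting state) are {s0, s1, s5, s6}.
Restricted to these states the transition graph has no cycle, so every accepting path has bounded length and L is finite.

finite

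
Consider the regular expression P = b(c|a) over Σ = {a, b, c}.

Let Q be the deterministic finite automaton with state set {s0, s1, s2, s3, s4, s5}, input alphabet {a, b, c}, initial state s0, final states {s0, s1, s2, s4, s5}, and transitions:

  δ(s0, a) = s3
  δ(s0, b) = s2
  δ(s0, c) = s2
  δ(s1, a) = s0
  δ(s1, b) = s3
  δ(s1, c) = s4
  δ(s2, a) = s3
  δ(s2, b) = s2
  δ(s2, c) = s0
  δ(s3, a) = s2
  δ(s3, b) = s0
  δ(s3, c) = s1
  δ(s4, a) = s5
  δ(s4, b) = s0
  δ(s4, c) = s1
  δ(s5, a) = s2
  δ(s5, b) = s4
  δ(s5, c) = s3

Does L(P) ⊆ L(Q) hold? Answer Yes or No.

The string ba is in L(P) but not in L(Q).
So L(P) ⊄ L(Q).

No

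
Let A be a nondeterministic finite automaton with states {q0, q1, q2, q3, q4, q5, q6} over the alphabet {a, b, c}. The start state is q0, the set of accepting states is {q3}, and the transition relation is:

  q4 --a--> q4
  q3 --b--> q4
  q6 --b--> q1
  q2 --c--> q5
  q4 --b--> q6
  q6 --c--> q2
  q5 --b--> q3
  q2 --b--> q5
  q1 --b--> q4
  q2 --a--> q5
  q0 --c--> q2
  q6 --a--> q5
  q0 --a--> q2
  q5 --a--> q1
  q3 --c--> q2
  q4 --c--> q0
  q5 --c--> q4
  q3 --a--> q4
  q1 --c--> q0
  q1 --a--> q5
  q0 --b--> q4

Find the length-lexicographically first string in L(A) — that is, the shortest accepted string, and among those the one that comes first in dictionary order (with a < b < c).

aab

A breadth-first search from q0 reaches an accepting state first via the path q0 → q2 → q5 → q3 on input aab.
No string of length < 3 is accepted (BFS exhausts all shorter strings without reaching an accepting state), and aab is the lexicographically least accepting string of length 3.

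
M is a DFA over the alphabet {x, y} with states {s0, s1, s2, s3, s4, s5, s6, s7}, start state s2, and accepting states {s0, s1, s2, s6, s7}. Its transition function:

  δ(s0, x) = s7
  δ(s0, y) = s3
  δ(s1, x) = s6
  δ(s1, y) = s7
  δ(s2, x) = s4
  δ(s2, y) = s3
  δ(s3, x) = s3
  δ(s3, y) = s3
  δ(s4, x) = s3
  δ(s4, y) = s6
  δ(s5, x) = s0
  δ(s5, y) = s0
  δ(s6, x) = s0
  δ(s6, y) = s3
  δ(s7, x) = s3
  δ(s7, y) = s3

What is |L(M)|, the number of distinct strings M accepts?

The useful subgraph on states {s0, s2, s4, s6, s7} is acyclic, so L(M) is finite; the longest accepting path visits 5 useful states, giving maximum string length 4.
Counting accepting paths from s2 by length: 1 of length 0, 1 of length 2, 1 of length 3, 1 of length 4. Total 4.

4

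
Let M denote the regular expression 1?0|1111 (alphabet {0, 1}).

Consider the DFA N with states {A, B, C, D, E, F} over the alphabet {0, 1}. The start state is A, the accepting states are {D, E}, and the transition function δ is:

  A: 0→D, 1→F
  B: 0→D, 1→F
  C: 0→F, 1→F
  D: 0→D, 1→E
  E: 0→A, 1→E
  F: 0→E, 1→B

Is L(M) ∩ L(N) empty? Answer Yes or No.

The string 0 is accepted by both M and N.
Hence L(M) ∩ L(N) ≠ ∅.

No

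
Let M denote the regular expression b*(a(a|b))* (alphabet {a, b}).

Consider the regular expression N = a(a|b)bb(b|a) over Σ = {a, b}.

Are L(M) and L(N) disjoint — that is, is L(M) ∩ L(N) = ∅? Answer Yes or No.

Converting the expression M to a DFA (subset construction, then merging equivalent states) gives the minimal DFA with states {m0, m1, m2, m3}, start state m0, accepting states {m0, m2} and transitions m0: a→m1, b→m0; m1: a→m2, b→m2; m2: a→m1, b→m3; m3: a→m3, b→m3.
Converting the expression N to a DFA (subset construction, then merging equivalent states) gives the minimal DFA with states {n0, n1, n2, n3, n4, n5, n6}, start state n0, accepting states {n6} and transitions n0: a→n1, b→n2; n1: a→n3, b→n3; n2: a→n2, b→n2; n3: a→n2, b→n4; n4: a→n2, b→n5; n5: a→n6, b→n6; n6: a→n2, b→n2.
Exploring the product automaton M × N from the start pair (m0, n0), following both machines on each input symbol, reaches 10 state pairs: (m0, n0), (m1, n1), (m0, n2), (m2, n3), (m1, n2), (m3, n4), (m2, n2), (m3, n2), (m3, n5), (m3, n6).
M accepts in {m0, m2} and N accepts in {n6}; no reachable pair has both components accepting, so no string drives both machines to acceptance simultaneously and L(M) ∩ L(N) = ∅.
So no string is accepted by both, and the intersection is empty.

Yes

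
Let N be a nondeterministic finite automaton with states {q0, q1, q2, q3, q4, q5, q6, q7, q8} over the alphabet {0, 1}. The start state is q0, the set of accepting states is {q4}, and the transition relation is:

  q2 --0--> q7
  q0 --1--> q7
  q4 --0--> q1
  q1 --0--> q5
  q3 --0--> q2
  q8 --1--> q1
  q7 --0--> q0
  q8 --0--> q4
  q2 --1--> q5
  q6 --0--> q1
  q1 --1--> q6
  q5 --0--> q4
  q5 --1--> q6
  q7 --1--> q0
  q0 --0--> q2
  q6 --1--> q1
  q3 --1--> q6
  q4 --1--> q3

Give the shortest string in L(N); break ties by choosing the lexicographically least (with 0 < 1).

010

A breadth-first search from q0 reaches an accepting state first via the path q0 → q2 → q5 → q4 on input 010.
No string of length < 3 is accepted (BFS exhausts all shorter strings without reaching an accepting state), and 010 is the lexicographically least accepting string of length 3.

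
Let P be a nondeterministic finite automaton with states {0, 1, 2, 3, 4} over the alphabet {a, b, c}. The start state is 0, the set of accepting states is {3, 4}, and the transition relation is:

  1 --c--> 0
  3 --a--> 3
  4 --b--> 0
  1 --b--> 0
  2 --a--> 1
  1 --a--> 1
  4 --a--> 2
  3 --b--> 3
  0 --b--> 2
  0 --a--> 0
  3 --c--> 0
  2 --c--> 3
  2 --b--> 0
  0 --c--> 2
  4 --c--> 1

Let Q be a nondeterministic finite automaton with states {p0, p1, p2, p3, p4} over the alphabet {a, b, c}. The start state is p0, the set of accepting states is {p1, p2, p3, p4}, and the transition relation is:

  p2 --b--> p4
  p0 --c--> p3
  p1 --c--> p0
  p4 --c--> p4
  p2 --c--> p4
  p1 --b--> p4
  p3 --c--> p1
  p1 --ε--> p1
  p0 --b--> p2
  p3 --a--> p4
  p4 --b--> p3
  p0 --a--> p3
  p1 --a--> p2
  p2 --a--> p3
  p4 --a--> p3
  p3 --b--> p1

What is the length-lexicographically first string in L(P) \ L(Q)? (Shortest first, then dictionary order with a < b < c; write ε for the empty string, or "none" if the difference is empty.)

The string abc is accepted by P but not by Q.
No shorter string lies in the difference, and abc is the lexicographically first length-3 string in L(P) \ L(Q).

abc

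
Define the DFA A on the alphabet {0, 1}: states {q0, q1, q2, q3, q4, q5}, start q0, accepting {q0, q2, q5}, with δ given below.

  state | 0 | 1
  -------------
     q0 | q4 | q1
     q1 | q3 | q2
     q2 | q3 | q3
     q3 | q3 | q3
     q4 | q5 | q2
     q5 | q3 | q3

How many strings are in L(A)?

The useful subgraph on states {q0, q1, q2, q4, q5} is acyclic, so L(A) is finite; the longest accepting path visits 3 useful states, giving maximum string length 2.
Counting accepting paths from q0 by length: 1 of length 0, 3 of length 2. Total 4.

4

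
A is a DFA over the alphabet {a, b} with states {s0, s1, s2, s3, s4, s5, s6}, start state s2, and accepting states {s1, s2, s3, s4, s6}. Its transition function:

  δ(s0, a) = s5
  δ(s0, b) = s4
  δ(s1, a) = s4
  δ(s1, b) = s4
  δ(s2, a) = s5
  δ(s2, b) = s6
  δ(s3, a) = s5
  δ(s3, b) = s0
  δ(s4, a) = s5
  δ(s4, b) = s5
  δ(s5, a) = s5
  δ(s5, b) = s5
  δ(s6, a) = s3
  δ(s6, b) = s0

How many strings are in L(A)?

5

The useful subgraph on states {s0, s2, s3, s4, s6} is acyclic, so L(A) is finite; the longest accepting path visits 5 useful states, giving maximum string length 4.
Counting accepting paths from s2 by length: 1 of length 0, 1 of length 1, 1 of length 2, 1 of length 3, 1 of length 4. Total 5.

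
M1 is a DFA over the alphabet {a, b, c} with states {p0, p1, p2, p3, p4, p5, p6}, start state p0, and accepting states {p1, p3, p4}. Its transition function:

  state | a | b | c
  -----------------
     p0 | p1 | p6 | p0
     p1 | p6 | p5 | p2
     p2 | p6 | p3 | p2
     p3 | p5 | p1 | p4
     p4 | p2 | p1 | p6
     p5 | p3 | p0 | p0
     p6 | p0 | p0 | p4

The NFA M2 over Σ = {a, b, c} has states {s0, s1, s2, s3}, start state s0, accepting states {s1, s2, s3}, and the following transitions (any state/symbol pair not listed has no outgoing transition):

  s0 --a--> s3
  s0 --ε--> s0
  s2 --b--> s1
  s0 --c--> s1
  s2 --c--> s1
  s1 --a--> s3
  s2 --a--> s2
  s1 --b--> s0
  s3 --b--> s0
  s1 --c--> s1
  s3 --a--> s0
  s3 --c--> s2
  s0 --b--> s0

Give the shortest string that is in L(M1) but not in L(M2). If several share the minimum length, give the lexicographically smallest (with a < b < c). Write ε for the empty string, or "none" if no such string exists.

The string baa is accepted by M1 but not by M2.
No shorter string lies in the difference, and baa is the lexicographically first length-3 string in L(M1) \ L(M2).

baa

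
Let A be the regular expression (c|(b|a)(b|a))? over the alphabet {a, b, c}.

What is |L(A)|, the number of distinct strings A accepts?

The expression has no Kleene star, so L(A) is finite. Expanding the alternatives gives {ε, c, aa, ab, ba, bb}.
That is 1 of length 0, 1 of length 1, 4 of length 2: 6 strings in all.

6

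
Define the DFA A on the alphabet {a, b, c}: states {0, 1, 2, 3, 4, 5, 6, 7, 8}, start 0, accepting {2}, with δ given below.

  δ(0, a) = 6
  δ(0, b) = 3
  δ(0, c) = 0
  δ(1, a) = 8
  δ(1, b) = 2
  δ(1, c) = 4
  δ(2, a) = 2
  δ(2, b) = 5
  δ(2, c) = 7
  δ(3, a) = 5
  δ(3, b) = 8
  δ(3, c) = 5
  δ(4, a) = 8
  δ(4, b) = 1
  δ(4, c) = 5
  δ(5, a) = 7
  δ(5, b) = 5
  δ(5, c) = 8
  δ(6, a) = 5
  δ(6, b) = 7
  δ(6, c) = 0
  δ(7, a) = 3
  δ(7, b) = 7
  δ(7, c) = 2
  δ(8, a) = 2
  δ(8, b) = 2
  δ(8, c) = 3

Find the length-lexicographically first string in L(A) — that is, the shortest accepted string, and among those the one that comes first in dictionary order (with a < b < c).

A breadth-first search from 0 reaches an accepting state first via the path 0 → 6 → 7 → 2 on input abc.
No string of length < 3 is accepted (BFS exhausts all shorter strings without reaching an accepting state), and abc is the lexicographically least accepting string of length 3.

abc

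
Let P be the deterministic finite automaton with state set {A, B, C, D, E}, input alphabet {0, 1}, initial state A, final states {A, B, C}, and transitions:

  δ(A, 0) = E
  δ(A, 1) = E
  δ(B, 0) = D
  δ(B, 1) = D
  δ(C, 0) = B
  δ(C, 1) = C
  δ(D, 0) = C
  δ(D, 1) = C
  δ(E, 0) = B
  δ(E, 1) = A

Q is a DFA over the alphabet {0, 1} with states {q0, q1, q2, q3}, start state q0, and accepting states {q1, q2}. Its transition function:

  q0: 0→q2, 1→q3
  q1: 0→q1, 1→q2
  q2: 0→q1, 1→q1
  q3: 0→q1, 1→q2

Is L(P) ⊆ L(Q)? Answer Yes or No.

No

The empty string ε is in L(P) but not in L(Q).
So L(P) ⊄ L(Q).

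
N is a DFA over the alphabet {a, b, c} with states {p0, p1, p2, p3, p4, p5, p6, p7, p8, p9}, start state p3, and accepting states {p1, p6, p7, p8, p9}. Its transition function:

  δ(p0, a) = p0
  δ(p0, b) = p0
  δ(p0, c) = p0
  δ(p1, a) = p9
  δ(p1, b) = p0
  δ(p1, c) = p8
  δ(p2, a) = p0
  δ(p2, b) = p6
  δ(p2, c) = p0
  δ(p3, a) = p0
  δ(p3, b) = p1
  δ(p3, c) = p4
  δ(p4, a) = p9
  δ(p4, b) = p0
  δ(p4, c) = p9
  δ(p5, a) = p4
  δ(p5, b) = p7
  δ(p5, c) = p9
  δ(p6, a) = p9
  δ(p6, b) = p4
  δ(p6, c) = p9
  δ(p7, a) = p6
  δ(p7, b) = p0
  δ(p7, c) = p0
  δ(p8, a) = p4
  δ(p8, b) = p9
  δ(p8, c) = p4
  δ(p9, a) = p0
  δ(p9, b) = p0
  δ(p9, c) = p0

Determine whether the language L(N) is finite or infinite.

finite

The useful states (reachable from p3 and able to reach an accepting state) are {p1, p3, p4, p8, p9}.
Restricted to these states the transition graph has no cycle, so every accepting path has bounded length and L is finite.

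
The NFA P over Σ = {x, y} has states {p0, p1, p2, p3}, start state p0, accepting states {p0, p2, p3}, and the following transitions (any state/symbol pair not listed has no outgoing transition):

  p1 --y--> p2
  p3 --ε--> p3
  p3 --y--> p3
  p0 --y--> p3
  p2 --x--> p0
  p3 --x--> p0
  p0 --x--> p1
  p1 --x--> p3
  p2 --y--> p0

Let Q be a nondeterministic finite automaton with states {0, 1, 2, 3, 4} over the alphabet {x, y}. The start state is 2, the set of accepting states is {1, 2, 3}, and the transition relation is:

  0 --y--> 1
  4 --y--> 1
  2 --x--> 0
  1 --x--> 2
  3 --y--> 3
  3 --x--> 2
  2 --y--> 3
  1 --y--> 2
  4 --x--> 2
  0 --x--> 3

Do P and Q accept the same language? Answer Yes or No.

Exploring the product automaton P × Q from the start pair (p0, 2), following both machines on each input symbol, reaches 4 state pairs: (p0, 2), (p1, 0), (p3, 3), (p2, 1).
P accepts in {p0, p2, p3} and Q accepts in {1, 2, 3}. In every reachable pair the two components are either both accepting — (p0, 2), (p3, 3), (p2, 1) — or both non-accepting, so no string is accepted by exactly one of the machines: L(P) \ L(Q) and L(Q) \ L(P) are both empty.
Hence every string is accepted by P iff it is accepted by Q, and the two languages coincide.

Yes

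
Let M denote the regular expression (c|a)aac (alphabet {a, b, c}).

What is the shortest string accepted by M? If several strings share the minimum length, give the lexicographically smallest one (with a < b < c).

By inspection of the expression, no string of length less than 4 matches, and aaac is the lexicographically first match of length 4.

aaac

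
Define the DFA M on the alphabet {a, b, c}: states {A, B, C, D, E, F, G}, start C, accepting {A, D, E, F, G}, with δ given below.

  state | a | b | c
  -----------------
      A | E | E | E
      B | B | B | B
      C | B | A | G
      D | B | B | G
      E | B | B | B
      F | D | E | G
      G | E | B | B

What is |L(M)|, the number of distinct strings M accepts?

The useful subgraph on states {A, C, E, G} is acyclic, so L(M) is finite; the longest accepting path visits 3 useful states, giving maximum string length 2.
Counting accepting paths from C by length: 2 of length 1, 4 of length 2. Total 6.

6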